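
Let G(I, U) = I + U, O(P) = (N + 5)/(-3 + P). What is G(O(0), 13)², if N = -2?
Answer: 144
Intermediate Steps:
O(P) = 3/(-3 + P) (O(P) = (-2 + 5)/(-3 + P) = 3/(-3 + P))
G(O(0), 13)² = (3/(-3 + 0) + 13)² = (3/(-3) + 13)² = (3*(-⅓) + 13)² = (-1 + 13)² = 12² = 144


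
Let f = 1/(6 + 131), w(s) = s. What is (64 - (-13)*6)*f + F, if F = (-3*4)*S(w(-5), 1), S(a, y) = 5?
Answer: -8078/137 ≈ -58.964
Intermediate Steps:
f = 1/137 ≈ 0.0072993
F = -60 (F = -3*4*5 = -12*5 = -60)
(64 - (-13)*6)*f + F = (64 - (-13)*6)*(1/137) - 60 = (64 - 1*(-78))*(1/137) - 60 = (64 + 78)*(1/137) - 60 = 142*(1/137) - 60 = 142/137 - 60 = -8078/137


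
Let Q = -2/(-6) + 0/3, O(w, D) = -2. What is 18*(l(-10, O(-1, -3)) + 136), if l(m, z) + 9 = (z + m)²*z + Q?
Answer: -2892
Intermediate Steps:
Q = ⅓ (Q = -2*(-⅙) + 0*(⅓) = ⅓ + 0 = ⅓ ≈ 0.33333)
l(m, z) = -26/3 + z*(m + z)² (l(m, z) = -9 + ((z + m)²*z + ⅓) = -9 + ((m + z)²*z + ⅓) = -9 + (z*(m + z)² + ⅓) = -9 + (⅓ + z*(m + z)²) = -26/3 + z*(m + z)²)
18*(l(-10, O(-1, -3)) + 136) = 18*((-26/3 - 2*(-10 - 2)²) + 136) = 18*((-26/3 - 2*(-12)²) + 136) = 18*((-26/3 - 2*144) + 136) = 18*((-26/3 - 288) + 136) = 18*(-890/3 + 136) = 18*(-482/3) = -2892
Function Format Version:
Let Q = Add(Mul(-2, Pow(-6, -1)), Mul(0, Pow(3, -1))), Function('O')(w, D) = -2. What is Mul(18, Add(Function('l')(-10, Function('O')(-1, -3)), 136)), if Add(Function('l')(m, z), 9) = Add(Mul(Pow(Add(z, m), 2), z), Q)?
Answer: -2892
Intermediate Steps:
Q = Rational(1, 3) (Q = Add(Mul(-2, Rational(-1, 6)), Mul(0, Rational(1, 3))) = Add(Rational(1, 3), 0) = Rational(1, 3) ≈ 0.33333)
Function('l')(m, z) = Add(Rational(-26, 3), Mul(z, Pow(Add(m, z), 2))) (Function('l')(m, z) = Add(-9, Add(Mul(Pow(Add(z, m), 2), z), Rational(1, 3))) = Add(-9, Add(Mul(Pow(Add(m, z), 2), z), Rational(1, 3))) = Add(-9, Add(Mul(z, Pow(Add(m, z), 2)), Rational(1, 3))) = Add(-9, Add(Rational(1, 3), Mul(z, Pow(Add(m, z), 2)))) = Add(Rational(-26, 3), Mul(z, Pow(Add(m, z), 2))))
Mul(18, Add(Function('l')(-10, Function('O')(-1, -3)), 136)) = Mul(18, Add(Add(Rational(-26, 3), Mul(-2, Pow(Add(-10, -2), 2))), 136)) = Mul(18, Add(Add(Rational(-26, 3), Mul(-2, Pow(-12, 2))), 136)) = Mul(18, Add(Add(Rational(-26, 3), Mul(-2, 144)), 136)) = Mul(18, Add(Add(Rational(-26, 3), -288), 136)) = Mul(18, Add(Rational(-890, 3), 136)) = Mul(18, Rational(-482, 3)) = -2892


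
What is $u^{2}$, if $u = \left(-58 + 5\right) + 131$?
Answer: $6084$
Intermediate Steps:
$u = 78$ ($u = -53 + 131 = 78$)
$u^{2} = 78^{2} = 6084$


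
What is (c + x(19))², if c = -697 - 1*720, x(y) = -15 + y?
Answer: 1996569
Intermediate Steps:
c = -1417 (c = -697 - 720 = -1417)
(c + x(19))² = (-1417 + (-15 + 19))² = (-1417 + 4)² = (-1413)² = 1996569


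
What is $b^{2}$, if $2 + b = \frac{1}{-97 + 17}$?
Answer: $\frac{25921}{6400} \approx 4.0502$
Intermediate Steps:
$b = - \frac{161}{80}$ ($b = -2 + \frac{1}{-97 + 17} = -2 + \frac{1}{-80} = -2 - \frac{1}{80} = - \frac{161}{80} \approx -2.0125$)
$b^{2} = \left(- \frac{161}{80}\right)^{2} = \frac{25921}{6400}$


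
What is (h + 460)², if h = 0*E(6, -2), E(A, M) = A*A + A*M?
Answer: 211600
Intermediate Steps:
E(A, M) = A² + A*M
h = 0 (h = 0*(6*(6 - 2)) = 0*(6*4) = 0*24 = 0)
(h + 460)² = (0 + 460)² = 460² = 211600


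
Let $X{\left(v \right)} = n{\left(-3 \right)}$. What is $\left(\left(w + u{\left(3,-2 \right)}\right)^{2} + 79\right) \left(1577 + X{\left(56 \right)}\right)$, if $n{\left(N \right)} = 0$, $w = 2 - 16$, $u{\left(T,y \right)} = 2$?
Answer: $351671$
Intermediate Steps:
$w = -14$ ($w = 2 - 16 = -14$)
$X{\left(v \right)} = 0$
$\left(\left(w + u{\left(3,-2 \right)}\right)^{2} + 79\right) \left(1577 + X{\left(56 \right)}\right) = \left(\left(-14 + 2\right)^{2} + 79\right) \left(1577 + 0\right) = \left(\left(-12\right)^{2} + 79\right) 1577 = \left(144 + 79\right) 1577 = 223 \cdot 1577 = 351671$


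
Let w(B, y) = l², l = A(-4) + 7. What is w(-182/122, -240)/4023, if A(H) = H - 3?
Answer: 0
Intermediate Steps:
A(H) = -3 + H
l = 0 (l = (-3 - 4) + 7 = -7 + 7 = 0)
w(B, y) = 0 (w(B, y) = 0² = 0)
w(-182/122, -240)/4023 = 0/4023 = 0*(1/4023) = 0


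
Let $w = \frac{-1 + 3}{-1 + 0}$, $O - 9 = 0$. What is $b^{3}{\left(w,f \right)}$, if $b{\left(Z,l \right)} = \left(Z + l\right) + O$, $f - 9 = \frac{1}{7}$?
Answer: $\frac{1442897}{343} \approx 4206.7$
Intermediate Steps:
$f = \frac{64}{7}$ ($f = 9 + \frac{1}{7} = \frac{64}{7} \approx 9.1429$)
$O = 9$ ($O = 9 + 0 = 9$)
$w = -2$ ($w = \frac{2}{-1} = 2 \left(-1\right) = -2$)
$b{\left(Z,l \right)} = 9 + Z + l$ ($b{\left(Z,l \right)} = \left(Z + l\right) + 9 = 9 + Z + l$)
$b^{3}{\left(w,f \right)} = \left(9 - 2 + \frac{64}{7}\right)^{3} = \left(\frac{113}{7}\right)^{3} = \frac{1442897}{343}$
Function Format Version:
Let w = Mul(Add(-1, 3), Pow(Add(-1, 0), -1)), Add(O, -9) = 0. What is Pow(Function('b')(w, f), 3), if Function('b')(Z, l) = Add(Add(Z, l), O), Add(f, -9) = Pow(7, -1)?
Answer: Rational(1442897, 343) ≈ 4206.7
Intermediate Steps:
f = Rational(64, 7) (f = Add(9, Pow(7, -1)) = Add(9, Rational(1, 7)) = Rational(64, 7) ≈ 9.1429)
O = 9 (O = Add(9, 0) = 9)
w = -2 (w = Mul(2, Pow(-1, -1)) = Mul(2, -1) = -2)
Function('b')(Z, l) = Add(9, Z, l) (Function('b')(Z, l) = Add(Add(Z, l), 9) = Add(9, Z, l))
Pow(Function('b')(w, f), 3) = Pow(Add(9, -2, Rational(64, 7)), 3) = Pow(Rational(113, 7), 3) = Rational(1442897, 343)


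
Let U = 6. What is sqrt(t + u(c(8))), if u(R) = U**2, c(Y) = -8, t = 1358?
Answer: sqrt(1394) ≈ 37.336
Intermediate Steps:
u(R) = 36 (u(R) = 6**2 = 36)
sqrt(t + u(c(8))) = sqrt(1358 + 36) = sqrt(1394)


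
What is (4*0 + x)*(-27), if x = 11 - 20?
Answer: 243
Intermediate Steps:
x = -9
(4*0 + x)*(-27) = (4*0 - 9)*(-27) = (0 - 9)*(-27) = -9*(-27) = 243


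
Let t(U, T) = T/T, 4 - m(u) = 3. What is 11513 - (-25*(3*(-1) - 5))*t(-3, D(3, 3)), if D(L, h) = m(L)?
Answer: 11313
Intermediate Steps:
m(u) = 1 (m(u) = 4 - 1*3 = 4 - 3 = 1)
D(L, h) = 1
t(U, T) = 1
11513 - (-25*(3*(-1) - 5))*t(-3, D(3, 3)) = 11513 - (-25*(3*(-1) - 5)) = 11513 - (-25*(-3 - 5)) = 11513 - (-25*(-8)) = 11513 - 200 = 11313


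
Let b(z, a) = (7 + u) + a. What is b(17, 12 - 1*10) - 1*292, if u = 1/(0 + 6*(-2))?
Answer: -3397/12 ≈ -283.08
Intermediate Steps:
u = -1/12 (u = 1/(0 - 12) = 1/(-12) = -1/12 ≈ -0.083333)
b(z, a) = 83/12 + a (b(z, a) = (7 - 1/12) + a = 83/12 + a)
b(17, 12 - 1*10) - 1*292 = (83/12 + (12 - 1*10)) - 1*292 = (83/12 + (12 - 10)) - 292 = (83/12 + 2) - 292 = 107/12 - 292 = -3397/12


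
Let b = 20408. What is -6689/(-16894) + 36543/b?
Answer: 376933277/172386376 ≈ 2.1866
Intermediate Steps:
-6689/(-16894) + 36543/b = -6689/(-16894) + 36543/20408 = -6689*(-1/16894) + 36543*(1/20408) = 6689/16894 + 36543/20408 = 376933277/172386376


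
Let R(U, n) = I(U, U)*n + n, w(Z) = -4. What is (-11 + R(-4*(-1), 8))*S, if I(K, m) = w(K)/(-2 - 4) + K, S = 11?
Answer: 1133/3 ≈ 377.67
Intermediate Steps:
I(K, m) = ⅔ + K (I(K, m) = -4/(-2 - 4) + K = -4/(-6) + K = -⅙*(-4) + K = ⅔ + K)
R(U, n) = n + n*(⅔ + U) (R(U, n) = (⅔ + U)*n + n = n*(⅔ + U) + n = n + n*(⅔ + U))
(-11 + R(-4*(-1), 8))*S = (-11 + (⅓)*8*(5 + 3*(-4*(-1))))*11 = (-11 + (⅓)*8*(5 + 3*4))*11 = (-11 + (⅓)*8*(5 + 12))*11 = (-11 + (⅓)*8*17)*11 = (-11 + 136/3)*11 = (103/3)*11 = 1133/3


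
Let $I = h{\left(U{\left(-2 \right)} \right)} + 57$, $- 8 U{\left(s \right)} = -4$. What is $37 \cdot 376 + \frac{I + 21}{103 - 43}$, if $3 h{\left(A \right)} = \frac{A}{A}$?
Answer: $\frac{500879}{36} \approx 13913.0$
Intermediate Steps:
$U{\left(s \right)} = \frac{1}{2}$ ($U{\left(s \right)} = \left(- \frac{1}{8}\right) \left(-4\right) = \frac{1}{2}$)
$h{\left(A \right)} = \frac{1}{3}$ ($h{\left(A \right)} = \frac{A \frac{1}{A}}{3} = \frac{1}{3} \cdot 1 = \frac{1}{3}$)
$I = \frac{172}{3}$ ($I = \frac{1}{3} + 57 = \frac{172}{3} \approx 57.333$)
$37 \cdot 376 + \frac{I + 21}{103 - 43} = 37 \cdot 376 + \frac{\frac{172}{3} + 21}{103 - 43} = 13912 + \frac{235}{3 \cdot 60} = 13912 + \frac{235}{3} \cdot \frac{1}{60} = 13912 + \frac{47}{36} = \frac{500879}{36}$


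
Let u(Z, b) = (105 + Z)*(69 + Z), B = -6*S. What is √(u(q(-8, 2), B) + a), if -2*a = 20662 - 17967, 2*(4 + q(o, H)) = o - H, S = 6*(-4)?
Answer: 5*√706/2 ≈ 66.427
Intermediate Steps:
S = -24
B = 144 (B = -6*(-24) = 144)
q(o, H) = -4 + o/2 - H/2 (q(o, H) = -4 + (o - H)/2 = -4 + (o/2 - H/2) = -4 + o/2 - H/2)
u(Z, b) = (69 + Z)*(105 + Z)
a = -2695/2 (a = -(20662 - 17967)/2 = -½*2695 = -2695/2 ≈ -1347.5)
√(u(q(-8, 2), B) + a) = √((7245 + (-4 + (½)*(-8) - ½*2)² + 174*(-4 + (½)*(-8) - ½*2)) - 2695/2) = √((7245 + (-4 - 4 - 1)² + 174*(-4 - 4 - 1)) - 2695/2) = √((7245 + (-9)² + 174*(-9)) - 2695/2) = √((7245 + 81 - 1566) - 2695/2) = √(5760 - 2695/2) = √(8825/2) = 5*√706/2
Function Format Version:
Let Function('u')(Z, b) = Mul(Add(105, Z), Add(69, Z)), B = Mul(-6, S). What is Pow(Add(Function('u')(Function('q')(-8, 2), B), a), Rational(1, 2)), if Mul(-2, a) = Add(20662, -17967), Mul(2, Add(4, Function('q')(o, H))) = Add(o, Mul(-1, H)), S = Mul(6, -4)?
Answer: Mul(Rational(5, 2), Pow(706, Rational(1, 2))) ≈ 66.427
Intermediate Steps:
S = -24
B = 144 (B = Mul(-6, -24) = 144)
Function('q')(o, H) = Add(-4, Mul(Rational(1, 2), o), Mul(Rational(-1, 2), H)) (Function('q')(o, H) = Add(-4, Mul(Rational(1, 2), Add(o, Mul(-1, H)))) = Add(-4, Add(Mul(Rational(1, 2), o), Mul(Rational(-1, 2), H))) = Add(-4, Mul(Rational(1, 2), o), Mul(Rational(-1, 2), H)))
Function('u')(Z, b) = Mul(Add(69, Z), Add(105, Z))
a = Rational(-2695, 2) (a = Mul(Rational(-1, 2), Add(20662, -17967)) = Mul(Rational(-1, 2), 2695) = Rational(-2695, 2) ≈ -1347.5)
Pow(Add(Function('u')(Function('q')(-8, 2), B), a), Rational(1, 2)) = Pow(Add(Add(7245, Pow(Add(-4, Mul(Rational(1, 2), -8), Mul(Rational(-1, 2), 2)), 2), Mul(174, Add(-4, Mul(Rational(1, 2), -8), Mul(Rational(-1, 2), 2)))), Rational(-2695, 2)), Rational(1, 2)) = Pow(Add(Add(7245, Pow(Add(-4, -4, -1), 2), Mul(174, Add(-4, -4, -1))), Rational(-2695, 2)), Rational(1, 2)) = Pow(Add(Add(7245, Pow(-9, 2), Mul(174, -9)), Rational(-2695, 2)), Rational(1, 2)) = Pow(Add(Add(7245, 81, -1566), Rational(-2695, 2)), Rational(1, 2)) = Pow(Add(5760, Rational(-2695, 2)), Rational(1, 2)) = Pow(Rational(8825, 2), Rational(1, 2)) = Mul(Rational(5, 2), Pow(706, Rational(1, 2)))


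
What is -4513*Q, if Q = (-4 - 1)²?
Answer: -112825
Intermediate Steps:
Q = 25 (Q = (-5)² = 25)
-4513*Q = -4513*25 = -112825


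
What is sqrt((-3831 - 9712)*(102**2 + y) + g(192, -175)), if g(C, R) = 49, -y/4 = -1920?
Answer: I*sqrt(244911563) ≈ 15650.0*I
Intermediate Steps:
y = 7680 (y = -4*(-1920) = 7680)
sqrt((-3831 - 9712)*(102**2 + y) + g(192, -175)) = sqrt((-3831 - 9712)*(102**2 + 7680) + 49) = sqrt(-13543*(10404 + 7680) + 49) = sqrt(-13543*18084 + 49) = sqrt(-244911612 + 49) = sqrt(-244911563) = I*sqrt(244911563)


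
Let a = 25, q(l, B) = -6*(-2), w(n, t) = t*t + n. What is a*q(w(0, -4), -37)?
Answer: 300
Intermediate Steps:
w(n, t) = n + t² (w(n, t) = t² + n = n + t²)
q(l, B) = 12
a*q(w(0, -4), -37) = 25*12 = 300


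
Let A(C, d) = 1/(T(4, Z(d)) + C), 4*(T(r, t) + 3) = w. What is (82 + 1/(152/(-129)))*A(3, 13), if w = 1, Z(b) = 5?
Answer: 12335/38 ≈ 324.61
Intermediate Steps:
T(r, t) = -11/4 (T(r, t) = -3 + (¼)*1 = -3 + ¼ = -11/4)
A(C, d) = 1/(-11/4 + C)
(82 + 1/(152/(-129)))*A(3, 13) = (82 + 1/(152/(-129)))*(4/(-11 + 4*3)) = (82 + 1/(152*(-1/129)))*(4/(-11 + 12)) = (82 + 1/(-152/129))*(4/1) = (82 - 129/152)*(4*1) = (12335/152)*4 = 12335/38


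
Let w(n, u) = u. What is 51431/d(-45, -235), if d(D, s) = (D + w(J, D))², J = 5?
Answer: 51431/8100 ≈ 6.3495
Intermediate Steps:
d(D, s) = 4*D² (d(D, s) = (D + D)² = (2*D)² = 4*D²)
51431/d(-45, -235) = 51431/((4*(-45)²)) = 51431/((4*2025)) = 51431/8100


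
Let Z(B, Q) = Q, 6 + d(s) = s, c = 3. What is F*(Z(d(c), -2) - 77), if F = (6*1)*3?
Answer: -1422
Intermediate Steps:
d(s) = -6 + s
F = 18 (F = 6*3 = 18)
F*(Z(d(c), -2) - 77) = 18*(-2 - 77) = 18*(-79) = -1422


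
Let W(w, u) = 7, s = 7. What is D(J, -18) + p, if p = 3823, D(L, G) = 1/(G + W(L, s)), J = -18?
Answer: 42052/11 ≈ 3822.9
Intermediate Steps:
D(L, G) = 1/(7 + G) (D(L, G) = 1/(G + 7) = 1/(7 + G))
D(J, -18) + p = 1/(7 - 18) + 3823 = 1/(-11) + 3823 = -1/11 + 3823 = 42052/11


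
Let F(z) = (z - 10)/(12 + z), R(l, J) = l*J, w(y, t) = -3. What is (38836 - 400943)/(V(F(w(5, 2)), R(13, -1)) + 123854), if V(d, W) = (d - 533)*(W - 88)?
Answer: -3258963/1600496 ≈ -2.0362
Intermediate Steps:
R(l, J) = J*l
F(z) = (-10 + z)/(12 + z)
V(d, W) = (-533 + d)*(-88 + W)
(38836 - 400943)/(V(F(w(5, 2)), R(13, -1)) + 123854) = (38836 - 400943)/((46904 - (-533)*13 - 88*(-10 - 3)/(12 - 3) + (-1*13)*((-10 - 3)/(12 - 3))) + 123854) = -362107/((46904 - 533*(-13) - 88*(-13)/9 - 13*(-13)/9) + 123854) = -362107/((46904 + 6929 - 88*(-13)/9 - 13*(-13)/9) + 123854) = -362107/((46904 + 6929 - 88*(-13/9) - 13*(-13/9)) + 123854) = -362107/((46904 + 6929 + 1144/9 + 169/9) + 123854) = -362107/(485810/9 + 123854) = -362107/1600496/9 = -362107*9/1600496 = -3258963/1600496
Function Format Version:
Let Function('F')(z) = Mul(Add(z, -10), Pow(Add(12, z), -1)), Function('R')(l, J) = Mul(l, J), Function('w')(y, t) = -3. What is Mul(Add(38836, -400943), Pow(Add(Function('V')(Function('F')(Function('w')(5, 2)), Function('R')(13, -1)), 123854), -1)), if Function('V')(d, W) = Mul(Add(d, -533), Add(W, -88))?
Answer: Rational(-3258963, 1600496) ≈ -2.0362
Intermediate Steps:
Function('R')(l, J) = Mul(J, l)
Function('F')(z) = Mul(Pow(Add(12, z), -1), Add(-10, z)) (Function('F')(z) = Mul(Add(-10, z), Pow(Add(12, z), -1)) = Mul(Pow(Add(12, z), -1), Add(-10, z)))
Function('V')(d, W) = Mul(Add(-533, d), Add(-88, W))
Mul(Add(38836, -400943), Pow(Add(Function('V')(Function('F')(Function('w')(5, 2)), Function('R')(13, -1)), 123854), -1)) = Mul(Add(38836, -400943), Pow(Add(Add(46904, Mul(-533, Mul(-1, 13)), Mul(-88, Mul(Pow(Add(12, -3), -1), Add(-10, -3))), Mul(Mul(-1, 13), Mul(Pow(Add(12, -3), -1), Add(-10, -3)))), 123854), -1)) = Mul(-362107, Pow(Add(Add(46904, Mul(-533, -13), Mul(-88, Mul(Pow(9, -1), -13)), Mul(-13, Mul(Pow(9, -1), -13))), 123854), -1)) = Mul(-362107, Pow(Add(Add(46904, 6929, Mul(-88, Mul(Rational(1, 9), -13)), Mul(-13, Mul(Rational(1, 9), -13))), 123854), -1)) = Mul(-362107, Pow(Add(Add(46904, 6929, Mul(-88, Rational(-13, 9)), Mul(-13, Rational(-13, 9))), 123854), -1)) = Mul(-362107, Pow(Add(Add(46904, 6929, Rational(1144, 9), Rational(169, 9)), 123854), -1)) = Mul(-362107, Pow(Add(Rational(485810, 9), 123854), -1)) = Mul(-362107, Pow(Rational(1600496, 9), -1)) = Mul(-362107, Rational(9, 1600496)) = Rational(-3258963, 1600496)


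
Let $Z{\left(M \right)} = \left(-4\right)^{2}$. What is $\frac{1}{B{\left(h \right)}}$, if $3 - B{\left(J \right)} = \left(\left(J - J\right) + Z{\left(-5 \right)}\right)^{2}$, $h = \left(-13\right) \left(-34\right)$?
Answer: $- \frac{1}{253} \approx -0.0039526$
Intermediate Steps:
$h = 442$
$Z{\left(M \right)} = 16$
$B{\left(J \right)} = -253$ ($B{\left(J \right)} = 3 - \left(\left(J - J\right) + 16\right)^{2} = 3 - \left(0 + 16\right)^{2} = 3 - 16^{2} = 3 - 256 = -253$)
$\frac{1}{B{\left(h \right)}} = \frac{1}{-253} = - \frac{1}{253}$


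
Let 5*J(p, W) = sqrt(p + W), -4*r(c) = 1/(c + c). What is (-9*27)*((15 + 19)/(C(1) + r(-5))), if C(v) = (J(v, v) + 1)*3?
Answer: -39988080/13489 + 7931520*sqrt(2)/13489 ≈ -2132.9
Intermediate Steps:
r(c) = -1/(8*c) (r(c) = -1/(4*(c + c)) = -1/(2*c)/4 = -1/(8*c))
J(p, W) = sqrt(W + p)/5 (J(p, W) = sqrt(p + W)/5 = sqrt(W + p)/5)
C(v) = 3 + 3*sqrt(2)*sqrt(v)/5 (C(v) = (sqrt(v + v)/5 + 1)*3 = (sqrt(2*v)/5 + 1)*3 = ((sqrt(2)*sqrt(v))/5 + 1)*3 = (sqrt(2)*sqrt(v)/5 + 1)*3 = (1 + sqrt(2)*sqrt(v)/5)*3 = 3 + 3*sqrt(2)*sqrt(v)/5)
(-9*27)*((15 + 19)/(C(1) + r(-5))) = (-9*27)*((15 + 19)/((3 + 3*sqrt(2)*sqrt(1)/5) - 1/8/(-5))) = -8262/((3 + (3/5)*sqrt(2)*1) - 1/8*(-1/5)) = -8262/((3 + 3*sqrt(2)/5) + 1/40) = -8262/(121/40 + 3*sqrt(2)/5)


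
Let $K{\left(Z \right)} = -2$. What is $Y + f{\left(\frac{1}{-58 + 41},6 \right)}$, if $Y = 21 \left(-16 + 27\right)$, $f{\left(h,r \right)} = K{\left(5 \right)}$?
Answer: $229$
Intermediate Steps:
$f{\left(h,r \right)} = -2$
$Y = 231$ ($Y = 21 \cdot 11 = 231$)
$Y + f{\left(\frac{1}{-58 + 41},6 \right)} = 231 - 2 = 229$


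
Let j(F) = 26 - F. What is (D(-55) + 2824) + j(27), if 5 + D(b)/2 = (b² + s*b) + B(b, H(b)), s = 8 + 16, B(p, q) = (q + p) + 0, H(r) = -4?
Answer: 6105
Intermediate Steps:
B(p, q) = p + q (B(p, q) = (p + q) + 0 = p + q)
s = 24
D(b) = -18 + 2*b² + 50*b (D(b) = -10 + 2*((b² + 24*b) + (b - 4)) = -10 + 2*((b² + 24*b) + (-4 + b)) = -10 + 2*(-4 + b² + 25*b) = -10 + (-8 + 2*b² + 50*b) = -18 + 2*b² + 50*b)
(D(-55) + 2824) + j(27) = ((-18 + 2*(-55)² + 50*(-55)) + 2824) + (26 - 1*27) = ((-18 + 2*3025 - 2750) + 2824) + (26 - 27) = ((-18 + 6050 - 2750) + 2824) - 1 = (3282 + 2824) - 1 = 6106 - 1 = 6105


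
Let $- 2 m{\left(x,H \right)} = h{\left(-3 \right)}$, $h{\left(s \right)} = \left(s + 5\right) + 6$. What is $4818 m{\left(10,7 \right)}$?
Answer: $-19272$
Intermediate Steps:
$h{\left(s \right)} = 11 + s$ ($h{\left(s \right)} = \left(5 + s\right) + 6 = 11 + s$)
$m{\left(x,H \right)} = -4$ ($m{\left(x,H \right)} = - \frac{11 - 3}{2} = \left(- \frac{1}{2}\right) 8 = -4$)
$4818 m{\left(10,7 \right)} = 4818 \left(-4\right) = -19272$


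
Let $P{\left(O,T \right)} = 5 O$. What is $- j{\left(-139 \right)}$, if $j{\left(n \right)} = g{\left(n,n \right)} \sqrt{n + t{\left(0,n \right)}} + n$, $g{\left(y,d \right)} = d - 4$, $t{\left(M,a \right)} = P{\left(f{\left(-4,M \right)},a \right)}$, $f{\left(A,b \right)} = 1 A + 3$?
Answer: $139 + 1716 i \approx 139.0 + 1716.0 i$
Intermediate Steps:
$f{\left(A,b \right)} = 3 + A$ ($f{\left(A,b \right)} = A + 3 = 3 + A$)
$t{\left(M,a \right)} = -5$ ($t{\left(M,a \right)} = 5 \left(3 - 4\right) = 5 \left(-1\right) = -5$)
$g{\left(y,d \right)} = -4 + d$ ($g{\left(y,d \right)} = d - 4 = -4 + d$)
$j{\left(n \right)} = n + \sqrt{-5 + n} \left(-4 + n\right)$ ($j{\left(n \right)} = \left(-4 + n\right) \sqrt{n - 5} + n = \left(-4 + n\right) \sqrt{-5 + n} + n = \sqrt{-5 + n} \left(-4 + n\right) + n = n + \sqrt{-5 + n} \left(-4 + n\right)$)
$- j{\left(-139 \right)} = - (-139 + \sqrt{-5 - 139} \left(-4 - 139\right)) = - (-139 + \sqrt{-144} \left(-143\right)) = - (-139 + 12 i \left(-143\right)) = - (-139 - 1716 i) = 139 + 1716 i$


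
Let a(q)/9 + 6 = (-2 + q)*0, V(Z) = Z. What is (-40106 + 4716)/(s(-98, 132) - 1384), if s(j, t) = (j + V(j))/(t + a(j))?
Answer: 690105/27037 ≈ 25.524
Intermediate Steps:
a(q) = -54 (a(q) = -54 + 9*((-2 + q)*0) = -54 + 9*0 = -54 + 0 = -54)
s(j, t) = 2*j/(-54 + t) (s(j, t) = (j + j)/(t - 54) = (2*j)/(-54 + t) = 2*j/(-54 + t))
(-40106 + 4716)/(s(-98, 132) - 1384) = (-40106 + 4716)/(2*(-98)/(-54 + 132) - 1384) = -35390/(2*(-98)/78 - 1384) = -35390/(2*(-98)*(1/78) - 1384) = -35390/(-98/39 - 1384) = -35390/(-54074/39) = -35390*(-39/54074) = 690105/27037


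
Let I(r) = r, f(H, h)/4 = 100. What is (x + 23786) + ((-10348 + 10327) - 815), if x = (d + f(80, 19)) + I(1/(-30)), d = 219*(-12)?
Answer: 621659/30 ≈ 20722.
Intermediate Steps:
f(H, h) = 400 (f(H, h) = 4*100 = 400)
d = -2628
x = -66841/30 (x = (-2628 + 400) + 1/(-30) = -2228 - 1/30 = -66841/30 ≈ -2228.0)
(x + 23786) + ((-10348 + 10327) - 815) = (-66841/30 + 23786) + ((-10348 + 10327) - 815) = 646739/30 + (-21 - 815) = 646739/30 - 836 = 621659/30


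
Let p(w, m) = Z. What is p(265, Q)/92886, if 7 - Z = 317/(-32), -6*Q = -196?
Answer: 541/2972352 ≈ 0.00018201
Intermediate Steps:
Q = 98/3 (Q = -⅙*(-196) = 98/3 ≈ 32.667)
Z = 541/32 (Z = 7 - 317/(-32) = 7 - 317*(-1)/32 = 7 - 1*(-317/32) = 7 + 317/32 = 541/32 ≈ 16.906)
p(w, m) = 541/32
p(265, Q)/92886 = (541/32)/92886 = (541/32)*(1/92886) = 541/2972352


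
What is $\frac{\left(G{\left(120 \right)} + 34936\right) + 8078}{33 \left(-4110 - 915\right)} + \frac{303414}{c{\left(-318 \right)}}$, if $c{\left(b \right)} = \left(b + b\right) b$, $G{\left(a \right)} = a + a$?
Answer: $\frac{769733177}{621069900} \approx 1.2394$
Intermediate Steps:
$G{\left(a \right)} = 2 a$
$c{\left(b \right)} = 2 b^{2}$ ($c{\left(b \right)} = 2 b b = 2 b^{2}$)
$\frac{\left(G{\left(120 \right)} + 34936\right) + 8078}{33 \left(-4110 - 915\right)} + \frac{303414}{c{\left(-318 \right)}} = \frac{\left(2 \cdot 120 + 34936\right) + 8078}{33 \left(-4110 - 915\right)} + \frac{303414}{2 \left(-318\right)^{2}} = \frac{\left(240 + 34936\right) + 8078}{33 \left(-5025\right)} + \frac{303414}{2 \cdot 101124} = \frac{35176 + 8078}{-165825} + \frac{303414}{202248} = 43254 \left(- \frac{1}{165825}\right) + 303414 \cdot \frac{1}{202248} = - \frac{4806}{18425} + \frac{50569}{33708} = \frac{769733177}{621069900}$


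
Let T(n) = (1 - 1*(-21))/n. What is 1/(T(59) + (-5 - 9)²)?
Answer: 59/11586 ≈ 0.0050924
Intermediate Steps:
T(n) = 22/n (T(n) = (1 + 21)/n = 22/n)
1/(T(59) + (-5 - 9)²) = 1/(22/59 + (-5 - 9)²) = 1/(22*(1/59) + (-14)²) = 1/(22/59 + 196) = 1/(11586/59) = 59/11586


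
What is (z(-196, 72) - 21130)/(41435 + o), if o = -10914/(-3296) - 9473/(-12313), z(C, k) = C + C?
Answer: -25689449184/49463207705 ≈ -0.51936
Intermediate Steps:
z(C, k) = 2*C
o = 82803545/20291824 (o = -10914*(-1/3296) - 9473*(-1/12313) = 5457/1648 + 9473/12313 = 82803545/20291824 ≈ 4.0806)
(z(-196, 72) - 21130)/(41435 + o) = (2*(-196) - 21130)/(41435 + 82803545/20291824) = (-392 - 21130)/(840874530985/20291824) = -21522*20291824/840874530985 = -25689449184/49463207705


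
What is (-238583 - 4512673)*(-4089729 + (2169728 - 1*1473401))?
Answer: 16122921612912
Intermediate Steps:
(-238583 - 4512673)*(-4089729 + (2169728 - 1*1473401)) = -4751256*(-4089729 + (2169728 - 1473401)) = -4751256*(-4089729 + 696327) = -4751256*(-3393402) = 16122921612912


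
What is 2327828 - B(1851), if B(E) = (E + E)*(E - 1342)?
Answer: 443510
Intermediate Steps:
B(E) = 2*E*(-1342 + E) (B(E) = (2*E)*(-1342 + E) = 2*E*(-1342 + E))
2327828 - B(1851) = 2327828 - 2*1851*(-1342 + 1851) = 2327828 - 2*1851*509 = 2327828 - 1*1884318 = 2327828 - 1884318 = 443510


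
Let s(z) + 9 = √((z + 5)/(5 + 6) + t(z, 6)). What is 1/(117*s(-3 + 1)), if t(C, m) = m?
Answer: -11/10686 - √759/96174 ≈ -0.0013158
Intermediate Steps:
s(z) = -9 + √(71/11 + z/11) (s(z) = -9 + √((z + 5)/(5 + 6) + 6) = -9 + √((5 + z)/11 + 6) = -9 + √((5 + z)*(1/11) + 6) = -9 + √((5/11 + z/11) + 6) = -9 + √(71/11 + z/11))
1/(117*s(-3 + 1)) = 1/(117*(-9 + √(781 + 11*(-3 + 1))/11)) = 1/(117*(-9 + √(781 + 11*(-2))/11)) = 1/(117*(-9 + √(781 - 22)/11)) = 1/(117*(-9 + √759/11)) = 1/(-1053 + 117*√759/11)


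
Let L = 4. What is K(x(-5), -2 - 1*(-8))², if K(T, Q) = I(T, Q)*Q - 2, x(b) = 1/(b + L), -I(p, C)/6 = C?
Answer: 47524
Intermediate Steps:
I(p, C) = -6*C
x(b) = 1/(4 + b) (x(b) = 1/(b + 4) = 1/(4 + b))
K(T, Q) = -2 - 6*Q² (K(T, Q) = (-6*Q)*Q - 2 = -6*Q² - 2 = -2 - 6*Q²)
K(x(-5), -2 - 1*(-8))² = (-2 - 6*(-2 - 1*(-8))²)² = (-2 - 6*(-2 + 8)²)² = (-2 - 6*6²)² = (-2 - 6*36)² = (-2 - 216)² = (-218)² = 47524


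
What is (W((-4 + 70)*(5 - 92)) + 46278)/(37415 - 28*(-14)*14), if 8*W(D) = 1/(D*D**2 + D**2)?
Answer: 70077482549654975/64966814335706976 ≈ 1.0787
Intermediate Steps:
W(D) = 1/(8*(D**2 + D**3)) (W(D) = 1/(8*(D*D**2 + D**2)) = 1/(8*(D**3 + D**2)) = 1/(8*(D**2 + D**3)))
(W((-4 + 70)*(5 - 92)) + 46278)/(37415 - 28*(-14)*14) = (1/(8*((-4 + 70)*(5 - 92))**2*(1 + (-4 + 70)*(5 - 92))) + 46278)/(37415 - 28*(-14)*14) = (1/(8*(66*(-87))**2*(1 + 66*(-87))) + 46278)/(37415 + 392*14) = ((1/8)/((-5742)**2*(1 - 5742)) + 46278)/(37415 + 5488) = ((1/8)*(1/32970564)/(-5741) + 46278)/42903 = ((1/8)*(1/32970564)*(-1/5741) + 46278)*(1/42903) = (-1/1514272063392 + 46278)*(1/42903) = (70077482549654975/1514272063392)*(1/42903) = 70077482549654975/64966814335706976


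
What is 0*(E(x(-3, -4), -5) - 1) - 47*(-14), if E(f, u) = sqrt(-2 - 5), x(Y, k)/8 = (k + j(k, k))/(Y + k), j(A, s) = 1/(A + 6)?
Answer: 658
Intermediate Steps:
j(A, s) = 1/(6 + A)
x(Y, k) = 8*(k + 1/(6 + k))/(Y + k) (x(Y, k) = 8*((k + 1/(6 + k))/(Y + k)) = 8*(k + 1/(6 + k))/(Y + k))
E(f, u) = I*sqrt(7) (E(f, u) = sqrt(-7) = I*sqrt(7))
0*(E(x(-3, -4), -5) - 1) - 47*(-14) = 0*(I*sqrt(7) - 1) - 47*(-14) = 0*(-1 + I*sqrt(7)) + 658 = 0 + 658 = 658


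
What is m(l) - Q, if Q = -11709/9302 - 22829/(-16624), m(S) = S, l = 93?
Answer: 7181742361/77318224 ≈ 92.885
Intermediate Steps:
Q = 8852471/77318224 (Q = -11709*1/9302 - 22829*(-1/16624) = -11709/9302 + 22829/16624 = 8852471/77318224 ≈ 0.11449)
m(l) - Q = 93 - 1*8852471/77318224 = 93 - 8852471/77318224 = 7181742361/77318224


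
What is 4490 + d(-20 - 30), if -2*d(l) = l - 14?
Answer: 4522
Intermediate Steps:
d(l) = 7 - l/2 (d(l) = -(l - 14)/2 = -(-14 + l)/2 = 7 - l/2)
4490 + d(-20 - 30) = 4490 + (7 - (-20 - 30)/2) = 4490 + (7 - ½*(-50)) = 4490 + (7 + 25) = 4490 + 32 = 4522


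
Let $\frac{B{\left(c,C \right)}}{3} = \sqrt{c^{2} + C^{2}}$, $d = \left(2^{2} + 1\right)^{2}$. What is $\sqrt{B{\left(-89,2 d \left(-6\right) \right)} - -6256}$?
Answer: $\sqrt{6256 + 3 \sqrt{97921}} \approx 84.822$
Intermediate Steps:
$d = 25$ ($d = \left(4 + 1\right)^{2} = 5^{2} = 25$)
$B{\left(c,C \right)} = 3 \sqrt{C^{2} + c^{2}}$ ($B{\left(c,C \right)} = 3 \sqrt{c^{2} + C^{2}} = 3 \sqrt{C^{2} + c^{2}}$)
$\sqrt{B{\left(-89,2 d \left(-6\right) \right)} - -6256} = \sqrt{3 \sqrt{\left(2 \cdot 25 \left(-6\right)\right)^{2} + \left(-89\right)^{2}} - -6256} = \sqrt{3 \sqrt{\left(50 \left(-6\right)\right)^{2} + 7921} + 6256} = \sqrt{3 \sqrt{\left(-300\right)^{2} + 7921} + 6256} = \sqrt{3 \sqrt{90000 + 7921} + 6256} = \sqrt{3 \sqrt{97921} + 6256} = \sqrt{6256 + 3 \sqrt{97921}}$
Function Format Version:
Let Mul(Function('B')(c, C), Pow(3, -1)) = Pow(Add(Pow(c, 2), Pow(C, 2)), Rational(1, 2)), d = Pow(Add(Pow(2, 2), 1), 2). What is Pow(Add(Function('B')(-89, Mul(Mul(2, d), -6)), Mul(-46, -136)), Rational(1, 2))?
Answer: Pow(Add(6256, Mul(3, Pow(97921, Rational(1, 2)))), Rational(1, 2)) ≈ 84.822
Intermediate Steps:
d = 25 (d = Pow(Add(4, 1), 2) = Pow(5, 2) = 25)
Function('B')(c, C) = Mul(3, Pow(Add(Pow(C, 2), Pow(c, 2)), Rational(1, 2))) (Function('B')(c, C) = Mul(3, Pow(Add(Pow(c, 2), Pow(C, 2)), Rational(1, 2))) = Mul(3, Pow(Add(Pow(C, 2), Pow(c, 2)), Rational(1, 2))))
Pow(Add(Function('B')(-89, Mul(Mul(2, d), -6)), Mul(-46, -136)), Rational(1, 2)) = Pow(Add(Mul(3, Pow(Add(Pow(Mul(Mul(2, 25), -6), 2), Pow(-89, 2)), Rational(1, 2))), Mul(-46, -136)), Rational(1, 2)) = Pow(Add(Mul(3, Pow(Add(Pow(Mul(50, -6), 2), 7921), Rational(1, 2))), 6256), Rational(1, 2)) = Pow(Add(Mul(3, Pow(Add(Pow(-300, 2), 7921), Rational(1, 2))), 6256), Rational(1, 2)) = Pow(Add(Mul(3, Pow(Add(90000, 7921), Rational(1, 2))), 6256), Rational(1, 2)) = Pow(Add(Mul(3, Pow(97921, Rational(1, 2))), 6256), Rational(1, 2)) = Pow(Add(6256, Mul(3, Pow(97921, Rational(1, 2)))), Rational(1, 2))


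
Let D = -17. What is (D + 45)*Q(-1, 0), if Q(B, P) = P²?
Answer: 0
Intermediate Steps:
(D + 45)*Q(-1, 0) = (-17 + 45)*0² = 28*0 = 0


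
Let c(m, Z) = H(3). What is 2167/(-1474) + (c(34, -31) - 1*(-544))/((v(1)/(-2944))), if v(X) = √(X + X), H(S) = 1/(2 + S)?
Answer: -197/134 - 4005312*√2/5 ≈ -1.1329e+6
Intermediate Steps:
c(m, Z) = ⅕ (c(m, Z) = 1/(2 + 3) = 1/5 = ⅕)
v(X) = √2*√X (v(X) = √(2*X) = √2*√X)
2167/(-1474) + (c(34, -31) - 1*(-544))/((v(1)/(-2944))) = 2167/(-1474) + (⅕ - 1*(-544))/(((√2*√1)/(-2944))) = 2167*(-1/1474) + (⅕ + 544)/(((√2*1)*(-1/2944))) = -197/134 + 2721/(5*((√2*(-1/2944)))) = -197/134 + 2721/(5*((-√2/2944))) = -197/134 + 2721*(-1472*√2)/5 = -197/134 - 4005312*√2/5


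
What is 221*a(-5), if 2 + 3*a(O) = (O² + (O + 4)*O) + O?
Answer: 5083/3 ≈ 1694.3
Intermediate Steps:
a(O) = -⅔ + O/3 + O²/3 + O*(4 + O)/3 (a(O) = -⅔ + ((O² + (O + 4)*O) + O)/3 = -⅔ + ((O² + (4 + O)*O) + O)/3 = -⅔ + ((O² + O*(4 + O)) + O)/3 = -⅔ + (O + O² + O*(4 + O))/3 = -⅔ + (O/3 + O²/3 + O*(4 + O)/3) = -⅔ + O/3 + O²/3 + O*(4 + O)/3)
221*a(-5) = 221*(-⅔ + (⅔)*(-5)² + (5/3)*(-5)) = 221*(-⅔ + (⅔)*25 - 25/3) = 221*(-⅔ + 50/3 - 25/3) = 221*(23/3) = 5083/3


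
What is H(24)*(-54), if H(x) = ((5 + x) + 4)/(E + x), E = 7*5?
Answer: -1782/59 ≈ -30.203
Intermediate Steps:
E = 35
H(x) = (9 + x)/(35 + x) (H(x) = ((5 + x) + 4)/(35 + x) = (9 + x)/(35 + x))
H(24)*(-54) = ((9 + 24)/(35 + 24))*(-54) = (33/59)*(-54) = -1782/59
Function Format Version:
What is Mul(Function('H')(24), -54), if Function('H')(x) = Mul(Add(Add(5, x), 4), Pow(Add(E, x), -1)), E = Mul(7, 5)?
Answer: Rational(-1782, 59) ≈ -30.203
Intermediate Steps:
E = 35
Function('H')(x) = Mul(Pow(Add(35, x), -1), Add(9, x)) (Function('H')(x) = Mul(Add(Add(5, x), 4), Pow(Add(35, x), -1)) = Mul(Add(9, x), Pow(Add(35, x), -1)) = Mul(Pow(Add(35, x), -1), Add(9, x)))
Mul(Function('H')(24), -54) = Mul(Mul(Pow(Add(35, 24), -1), Add(9, 24)), -54) = Mul(Mul(Pow(59, -1), 33), -54) = Mul(Mul(Rational(1, 59), 33), -54) = Mul(Rational(33, 59), -54) = Rational(-1782, 59)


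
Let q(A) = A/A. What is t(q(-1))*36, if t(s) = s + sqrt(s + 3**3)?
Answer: 36 + 72*sqrt(7) ≈ 226.49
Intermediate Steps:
q(A) = 1
t(s) = s + sqrt(27 + s) (t(s) = s + sqrt(s + 27) = s + sqrt(27 + s))
t(q(-1))*36 = (1 + sqrt(27 + 1))*36 = (1 + sqrt(28))*36 = (1 + 2*sqrt(7))*36 = 36 + 72*sqrt(7)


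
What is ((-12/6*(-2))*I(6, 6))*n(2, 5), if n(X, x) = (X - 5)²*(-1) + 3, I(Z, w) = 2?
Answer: -48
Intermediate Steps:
n(X, x) = 3 - (-5 + X)² (n(X, x) = (-5 + X)²*(-1) + 3 = -(-5 + X)² + 3 = 3 - (-5 + X)²)
((-12/6*(-2))*I(6, 6))*n(2, 5) = ((-12/6*(-2))*2)*(3 - (-5 + 2)²) = ((-12/6*(-2))*2)*(3 - 1*(-3)²) = ((-2*1*(-2))*2)*(3 - 1*9) = (-2*(-2)*2)*(3 - 9) = (4*2)*(-6) = 8*(-6) = -48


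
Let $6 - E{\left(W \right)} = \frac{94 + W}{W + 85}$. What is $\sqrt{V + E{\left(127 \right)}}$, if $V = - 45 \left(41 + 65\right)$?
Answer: $\frac{i \sqrt{53540017}}{106} \approx 69.029 i$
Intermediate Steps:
$E{\left(W \right)} = 6 - \frac{94 + W}{85 + W}$ ($E{\left(W \right)} = 6 - \frac{94 + W}{W + 85} = 6 - \frac{94 + W}{85 + W}$)
$V = -4770$ ($V = \left(-45\right) 106 = -4770$)
$\sqrt{V + E{\left(127 \right)}} = \sqrt{-4770 + \frac{416 + 5 \cdot 127}{85 + 127}} = \sqrt{-4770 + \frac{416 + 635}{212}} = \sqrt{-4770 + \frac{1}{212} \cdot 1051} = \sqrt{-4770 + \frac{1051}{212}} = \sqrt{- \frac{1010189}{212}} = \frac{i \sqrt{53540017}}{106}$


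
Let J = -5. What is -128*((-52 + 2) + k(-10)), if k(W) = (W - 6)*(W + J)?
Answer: -24320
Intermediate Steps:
k(W) = (-6 + W)*(-5 + W) (k(W) = (W - 6)*(W - 5) = (-6 + W)*(-5 + W))
-128*((-52 + 2) + k(-10)) = -128*((-52 + 2) + (30 + (-10)**2 - 11*(-10))) = -128*(-50 + (30 + 100 + 110)) = -128*(-50 + 240) = -128*190 = -24320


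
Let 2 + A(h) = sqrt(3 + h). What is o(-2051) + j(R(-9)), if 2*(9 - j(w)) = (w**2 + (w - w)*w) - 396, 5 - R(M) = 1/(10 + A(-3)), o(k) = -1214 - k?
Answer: 132111/128 ≈ 1032.1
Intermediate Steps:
A(h) = -2 + sqrt(3 + h)
R(M) = 39/8 (R(M) = 5 - 1/(10 + (-2 + sqrt(3 - 3))) = 5 - 1/(10 + (-2 + sqrt(0))) = 5 - 1/(10 + (-2 + 0)) = 5 - 1/(10 - 2) = 5 - 1/8 = 39/8)
j(w) = 207 - w**2/2 (j(w) = 9 - ((w**2 + (w - w)*w) - 396)/2 = 9 - ((w**2 + 0*w) - 396)/2 = 9 - ((w**2 + 0) - 396)/2 = 9 - (w**2 - 396)/2 = 9 - (-396 + w**2)/2 = 9 + (198 - w**2/2) = 207 - w**2/2)
o(-2051) + j(R(-9)) = (-1214 - 1*(-2051)) + (207 - (39/8)**2/2) = (-1214 + 2051) + (207 - 1/2*1521/64) = 837 + (207 - 1521/128) = 837 + 24975/128 = 132111/128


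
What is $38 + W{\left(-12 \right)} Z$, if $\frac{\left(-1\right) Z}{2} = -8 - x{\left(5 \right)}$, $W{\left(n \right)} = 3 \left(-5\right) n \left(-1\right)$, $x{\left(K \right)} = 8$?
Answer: $-5722$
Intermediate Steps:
$W{\left(n \right)} = 15 n$ ($W{\left(n \right)} = - 15 \left(- n\right) = 15 n$)
$Z = 32$ ($Z = - 2 \left(-8 - 8\right) = \left(-2\right) \left(-16\right) = 32$)
$38 + W{\left(-12 \right)} Z = 38 + 15 \left(-12\right) 32 = 38 - 5760 = -5722$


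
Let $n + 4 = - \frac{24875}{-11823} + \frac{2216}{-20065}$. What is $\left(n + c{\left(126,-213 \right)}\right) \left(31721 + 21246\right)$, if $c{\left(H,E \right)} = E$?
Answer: $- \frac{2701617127335836}{237228495} \approx -1.1388 \cdot 10^{7}$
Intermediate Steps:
$n = - \frac{475996873}{237228495}$ ($n = -4 + \left(- \frac{24875}{-11823} + \frac{2216}{-20065}\right) = -4 + \left(\left(-24875\right) \left(- \frac{1}{11823}\right) + 2216 \left(- \frac{1}{20065}\right)\right) = -4 + \left(\frac{24875}{11823} - \frac{2216}{20065}\right) = -4 + \frac{472917107}{237228495} = - \frac{475996873}{237228495} \approx -2.0065$)
$\left(n + c{\left(126,-213 \right)}\right) \left(31721 + 21246\right) = \left(- \frac{475996873}{237228495} - 213\right) \left(31721 + 21246\right) = \left(- \frac{51005666308}{237228495}\right) 52967 = - \frac{2701617127335836}{237228495}$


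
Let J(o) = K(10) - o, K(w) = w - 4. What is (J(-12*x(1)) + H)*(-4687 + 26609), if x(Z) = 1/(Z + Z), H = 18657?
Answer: 409261818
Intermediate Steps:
K(w) = -4 + w
x(Z) = 1/(2*Z)
J(o) = 6 - o (J(o) = (-4 + 10) - o = 6 - o)
(J(-12*x(1)) + H)*(-4687 + 26609) = ((6 - (-12)*(1/2)/1) + 18657)*(-4687 + 26609) = ((6 - (-12)*(1/2)*1) + 18657)*21922 = ((6 - (-12)/2) + 18657)*21922 = ((6 - 1*(-6)) + 18657)*21922 = ((6 + 6) + 18657)*21922 = (12 + 18657)*21922 = 18669*21922 = 409261818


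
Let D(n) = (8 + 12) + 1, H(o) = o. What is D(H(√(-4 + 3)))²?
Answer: 441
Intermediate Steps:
D(n) = 21 (D(n) = 20 + 1 = 21)
D(H(√(-4 + 3)))² = 21² = 441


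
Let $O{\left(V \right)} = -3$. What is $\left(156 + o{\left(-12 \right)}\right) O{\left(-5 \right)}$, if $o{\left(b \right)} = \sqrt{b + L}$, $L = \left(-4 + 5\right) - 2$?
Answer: $-468 - 3 i \sqrt{13} \approx -468.0 - 10.817 i$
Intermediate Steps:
$L = -1$ ($L = 1 - 2 = -1$)
$o{\left(b \right)} = \sqrt{-1 + b}$ ($o{\left(b \right)} = \sqrt{b - 1} = \sqrt{-1 + b}$)
$\left(156 + o{\left(-12 \right)}\right) O{\left(-5 \right)} = \left(156 + \sqrt{-1 - 12}\right) \left(-3\right) = \left(156 + \sqrt{-13}\right) \left(-3\right) = \left(156 + i \sqrt{13}\right) \left(-3\right) = -468 - 3 i \sqrt{13}$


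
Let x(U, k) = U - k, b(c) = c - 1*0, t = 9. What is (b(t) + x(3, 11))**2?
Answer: 1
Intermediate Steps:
b(c) = c (b(c) = c + 0 = c)
(b(t) + x(3, 11))**2 = (9 + (3 - 1*11))**2 = (9 + (3 - 11))**2 = (9 - 8)**2 = 1**2 = 1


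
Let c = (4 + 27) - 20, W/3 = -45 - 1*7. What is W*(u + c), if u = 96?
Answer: -16692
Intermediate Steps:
W = -156 (W = 3*(-45 - 1*7) = 3*(-45 - 7) = 3*(-52) = -156)
c = 11 (c = 31 - 20 = 11)
W*(u + c) = -156*(96 + 11) = -156*107 = -16692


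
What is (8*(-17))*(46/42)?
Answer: -3128/21 ≈ -148.95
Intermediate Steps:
(8*(-17))*(46/42) = -6256/42 = -136*23/21 = -3128/21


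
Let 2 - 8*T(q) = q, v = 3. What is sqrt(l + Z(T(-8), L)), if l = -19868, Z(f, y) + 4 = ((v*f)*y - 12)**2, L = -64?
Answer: 12*sqrt(303) ≈ 208.88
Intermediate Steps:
T(q) = 1/4 - q/8
Z(f, y) = -4 + (-12 + 3*f*y)**2 (Z(f, y) = -4 + ((3*f)*y - 12)**2 = -4 + (3*f*y - 12)**2 = -4 + (-12 + 3*f*y)**2)
sqrt(l + Z(T(-8), L)) = sqrt(-19868 + (-4 + 9*(-4 + (1/4 - 1/8*(-8))*(-64))**2)) = sqrt(-19868 + (-4 + 9*(-4 + (1/4 + 1)*(-64))**2)) = sqrt(-19868 + (-4 + 9*(-4 + (5/4)*(-64))**2)) = sqrt(-19868 + (-4 + 9*(-4 - 80)**2)) = sqrt(-19868 + (-4 + 9*(-84)**2)) = sqrt(-19868 + (-4 + 9*7056)) = sqrt(-19868 + (-4 + 63504)) = sqrt(-19868 + 63500) = sqrt(43632) = 12*sqrt(303)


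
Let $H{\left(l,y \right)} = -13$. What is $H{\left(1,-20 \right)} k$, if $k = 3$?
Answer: $-39$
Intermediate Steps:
$H{\left(1,-20 \right)} k = \left(-13\right) 3 = -39$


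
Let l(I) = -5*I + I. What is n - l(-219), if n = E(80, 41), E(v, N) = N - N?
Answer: -876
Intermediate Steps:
E(v, N) = 0
l(I) = -4*I
n = 0
n - l(-219) = 0 - (-4)*(-219) = 0 - 1*876 = 0 - 876 = -876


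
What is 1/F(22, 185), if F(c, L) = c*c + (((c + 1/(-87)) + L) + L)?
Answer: 87/76211 ≈ 0.0011416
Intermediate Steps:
F(c, L) = -1/87 + c + c² + 2*L (F(c, L) = c² + (((c - 1/87) + L) + L) = c² + (((-1/87 + c) + L) + L) = c² + ((-1/87 + L + c) + L) = c² + (-1/87 + c + 2*L) = -1/87 + c + c² + 2*L)
1/F(22, 185) = 1/(-1/87 + 22 + 22² + 2*185) = 1/(-1/87 + 22 + 484 + 370) = 1/(76211/87) = 87/76211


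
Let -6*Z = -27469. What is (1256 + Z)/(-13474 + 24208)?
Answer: 35005/64404 ≈ 0.54352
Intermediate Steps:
Z = 27469/6 (Z = -⅙*(-27469) = 27469/6 ≈ 4578.2)
(1256 + Z)/(-13474 + 24208) = (1256 + 27469/6)/(-13474 + 24208) = (35005/6)/10734 = (35005/6)*(1/10734) = 35005/64404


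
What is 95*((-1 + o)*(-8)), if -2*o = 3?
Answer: 1900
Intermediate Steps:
o = -3/2 (o = -½*3 = -3/2 ≈ -1.5000)
95*((-1 + o)*(-8)) = 95*((-1 - 3/2)*(-8)) = 95*(-5/2*(-8)) = 95*20 = 1900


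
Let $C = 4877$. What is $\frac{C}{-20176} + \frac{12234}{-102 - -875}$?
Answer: $\frac{243063263}{15596048} \approx 15.585$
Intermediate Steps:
$\frac{C}{-20176} + \frac{12234}{-102 - -875} = \frac{4877}{-20176} + \frac{12234}{-102 - -875} = 4877 \left(- \frac{1}{20176}\right) + \frac{12234}{-102 + 875} = - \frac{4877}{20176} + \frac{12234}{773} = \frac{243063263}{15596048}$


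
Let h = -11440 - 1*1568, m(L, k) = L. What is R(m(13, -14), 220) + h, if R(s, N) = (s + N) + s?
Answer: -12762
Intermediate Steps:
R(s, N) = N + 2*s (R(s, N) = (N + s) + s = N + 2*s)
h = -13008 (h = -11440 - 1568 = -13008)
R(m(13, -14), 220) + h = (220 + 2*13) - 13008 = (220 + 26) - 13008 = 246 - 13008 = -12762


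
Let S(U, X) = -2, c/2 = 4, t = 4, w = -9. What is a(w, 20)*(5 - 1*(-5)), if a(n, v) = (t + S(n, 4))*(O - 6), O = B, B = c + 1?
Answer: 60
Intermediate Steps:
c = 8 (c = 2*4 = 8)
B = 9 (B = 8 + 1 = 9)
O = 9
a(n, v) = 6 (a(n, v) = (4 - 2)*(9 - 6) = 2*3 = 6)
a(w, 20)*(5 - 1*(-5)) = 6*(5 - 1*(-5)) = 6*(5 + 5) = 6*10 = 60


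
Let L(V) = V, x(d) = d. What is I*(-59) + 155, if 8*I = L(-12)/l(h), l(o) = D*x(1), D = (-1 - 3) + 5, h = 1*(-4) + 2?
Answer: 487/2 ≈ 243.50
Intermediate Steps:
h = -2 (h = -4 + 2 = -2)
D = 1 (D = -4 + 5 = 1)
l(o) = 1 (l(o) = 1*1 = 1)
I = -3/2 (I = (-12/1)/8 = (-12*1)/8 = (⅛)*(-12) = -3/2 ≈ -1.5000)
I*(-59) + 155 = -3/2*(-59) + 155 = 177/2 + 155 = 487/2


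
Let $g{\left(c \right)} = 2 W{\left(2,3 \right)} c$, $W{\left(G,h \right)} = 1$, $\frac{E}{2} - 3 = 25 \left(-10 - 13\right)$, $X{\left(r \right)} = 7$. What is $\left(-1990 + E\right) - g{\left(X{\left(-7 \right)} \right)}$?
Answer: $-3148$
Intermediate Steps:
$E = -1144$ ($E = 6 + 2 \cdot 25 \left(-10 - 13\right) = 6 + 2 \cdot 25 \left(-23\right) = 6 + 2 \left(-575\right) = 6 - 1150 = -1144$)
$g{\left(c \right)} = 2 c$ ($g{\left(c \right)} = 2 \cdot 1 c = 2 c$)
$\left(-1990 + E\right) - g{\left(X{\left(-7 \right)} \right)} = \left(-1990 - 1144\right) - 2 \cdot 7 = -3134 - 14 = -3148$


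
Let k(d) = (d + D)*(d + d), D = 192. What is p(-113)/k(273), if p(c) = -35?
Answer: -1/7254 ≈ -0.00013786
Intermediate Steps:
k(d) = 2*d*(192 + d) (k(d) = (d + 192)*(d + d) = (192 + d)*(2*d) = 2*d*(192 + d))
p(-113)/k(273) = -35*1/(546*(192 + 273)) = -35/(2*273*465) = -35/253890 = -35*1/253890 = -1/7254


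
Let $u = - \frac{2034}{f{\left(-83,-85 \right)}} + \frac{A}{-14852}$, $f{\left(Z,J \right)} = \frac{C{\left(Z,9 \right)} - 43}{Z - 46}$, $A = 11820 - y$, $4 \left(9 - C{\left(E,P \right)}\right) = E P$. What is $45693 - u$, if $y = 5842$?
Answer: $\frac{4245321739}{96538} \approx 43976.0$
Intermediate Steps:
$C{\left(E,P \right)} = 9 - \frac{E P}{4}$
$A = 5978$ ($A = 11820 - 5842 = 5978$)
$f{\left(Z,J \right)} = \frac{-34 - \frac{9 Z}{4}}{-46 + Z}$ ($f{\left(Z,J \right)} = \frac{\left(9 - \frac{1}{4} Z 9\right) - 43}{Z - 46} = \frac{\left(9 - \frac{9 Z}{4}\right) - 43}{-46 + Z} = \frac{-34 - \frac{9 Z}{4}}{-46 + Z}$)
$u = \frac{165789095}{96538}$ ($u = - \frac{2034}{\frac{1}{4} \frac{1}{-46 - 83} \left(-136 - -747\right)} + \frac{5978}{-14852} = - \frac{2034}{\frac{1}{4} \frac{1}{-129} \left(-136 + 747\right)} + 5978 \left(- \frac{1}{14852}\right) = - \frac{2034}{\frac{1}{4} \left(- \frac{1}{129}\right) 611} - \frac{2989}{7426} = - \frac{2034}{- \frac{611}{516}} - \frac{2989}{7426} = \left(-2034\right) \left(- \frac{516}{611}\right) - \frac{2989}{7426} = \frac{1049544}{611} - \frac{2989}{7426} = \frac{165789095}{96538} \approx 1717.3$)
$45693 - u = 45693 - \frac{165789095}{96538} = \frac{4245321739}{96538}$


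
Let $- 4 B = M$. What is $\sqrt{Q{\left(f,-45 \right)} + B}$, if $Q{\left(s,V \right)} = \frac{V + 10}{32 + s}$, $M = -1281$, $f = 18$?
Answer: $\frac{\sqrt{31955}}{10} \approx 17.876$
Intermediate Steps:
$Q{\left(s,V \right)} = \frac{10 + V}{32 + s}$
$B = \frac{1281}{4}$ ($B = \left(- \frac{1}{4}\right) \left(-1281\right) = \frac{1281}{4} \approx 320.25$)
$\sqrt{Q{\left(f,-45 \right)} + B} = \sqrt{\frac{10 - 45}{32 + 18} + \frac{1281}{4}} = \sqrt{\frac{1}{50} \left(-35\right) + \frac{1281}{4}} = \sqrt{- \frac{7}{10} + \frac{1281}{4}} = \sqrt{\frac{6391}{20}} = \frac{\sqrt{31955}}{10}$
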